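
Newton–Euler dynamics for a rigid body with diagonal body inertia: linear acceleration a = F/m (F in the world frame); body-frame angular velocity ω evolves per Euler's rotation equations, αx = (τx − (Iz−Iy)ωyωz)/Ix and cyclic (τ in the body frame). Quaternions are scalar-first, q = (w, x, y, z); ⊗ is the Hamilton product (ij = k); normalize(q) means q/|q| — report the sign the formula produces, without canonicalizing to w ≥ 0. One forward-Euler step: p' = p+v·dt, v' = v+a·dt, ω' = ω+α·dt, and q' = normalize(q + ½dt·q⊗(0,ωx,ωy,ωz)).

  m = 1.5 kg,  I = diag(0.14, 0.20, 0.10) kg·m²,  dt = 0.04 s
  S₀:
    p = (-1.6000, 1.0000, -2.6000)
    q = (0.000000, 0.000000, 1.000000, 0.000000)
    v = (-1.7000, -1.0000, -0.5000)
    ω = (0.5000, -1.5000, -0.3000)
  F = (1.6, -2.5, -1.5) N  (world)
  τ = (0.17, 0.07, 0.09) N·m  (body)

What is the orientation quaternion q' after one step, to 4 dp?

Hamilton product q⊗(0,ω) = (1.5000000, -0.3000000, 0.0000000, -0.5000000)
updated quaternion q' = (0.0300, -0.0060, 0.9995, -0.0100)

q' = (0.0300, -0.0060, 0.9995, -0.0100)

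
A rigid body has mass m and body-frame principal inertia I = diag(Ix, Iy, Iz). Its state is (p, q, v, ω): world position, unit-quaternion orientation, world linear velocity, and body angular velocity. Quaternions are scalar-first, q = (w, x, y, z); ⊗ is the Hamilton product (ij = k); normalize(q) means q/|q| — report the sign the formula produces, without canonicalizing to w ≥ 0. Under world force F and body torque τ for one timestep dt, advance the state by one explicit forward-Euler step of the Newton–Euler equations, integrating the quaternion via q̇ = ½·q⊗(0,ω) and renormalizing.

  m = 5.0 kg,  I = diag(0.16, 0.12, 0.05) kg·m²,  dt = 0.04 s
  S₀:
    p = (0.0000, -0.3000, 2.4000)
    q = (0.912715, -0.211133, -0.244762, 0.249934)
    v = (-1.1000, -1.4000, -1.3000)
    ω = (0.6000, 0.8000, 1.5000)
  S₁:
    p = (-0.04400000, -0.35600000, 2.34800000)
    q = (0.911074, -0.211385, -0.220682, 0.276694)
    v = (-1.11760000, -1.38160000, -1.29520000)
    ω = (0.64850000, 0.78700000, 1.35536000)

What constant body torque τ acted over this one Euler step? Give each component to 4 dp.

τ = (0.1100, 0.0600, -0.2000)

ω₁ − ω₀ = (0.04850000, -0.01300000, -0.14464000)
gyro term ω₀×Iω₀ = (-0.0840, 0.0990, -0.0192)
τ = I·(Δω/dt) + ω₀×(Iω₀) = (0.1100, 0.0600, -0.2000)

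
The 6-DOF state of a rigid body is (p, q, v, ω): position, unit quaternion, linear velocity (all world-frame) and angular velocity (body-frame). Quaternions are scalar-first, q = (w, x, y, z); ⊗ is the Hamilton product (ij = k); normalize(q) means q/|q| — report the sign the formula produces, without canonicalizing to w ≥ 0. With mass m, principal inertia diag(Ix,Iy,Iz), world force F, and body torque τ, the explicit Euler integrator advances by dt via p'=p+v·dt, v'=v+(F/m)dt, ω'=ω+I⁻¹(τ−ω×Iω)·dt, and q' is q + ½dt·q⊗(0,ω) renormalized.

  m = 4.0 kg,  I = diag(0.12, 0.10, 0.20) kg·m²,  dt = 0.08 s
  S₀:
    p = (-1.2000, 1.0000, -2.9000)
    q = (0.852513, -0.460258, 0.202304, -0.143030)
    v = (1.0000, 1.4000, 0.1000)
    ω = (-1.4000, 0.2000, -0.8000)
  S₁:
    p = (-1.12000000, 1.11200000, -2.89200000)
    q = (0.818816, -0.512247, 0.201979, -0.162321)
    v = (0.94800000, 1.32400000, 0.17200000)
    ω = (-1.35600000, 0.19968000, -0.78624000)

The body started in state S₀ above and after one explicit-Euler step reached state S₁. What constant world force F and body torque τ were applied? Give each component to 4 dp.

F = (-2.6000, -3.8000, 3.6000)
τ = (0.0500, -0.0900, 0.0400)

v₁ − v₀ = (-0.05200000, -0.07600000, 0.07200000)
applied force F = (-2.6000, -3.8000, 3.6000)
rate change Δω = (0.04400000, -0.00032000, 0.01376000)
gyro term ω₀×Iω₀ = (-0.0160, -0.0896, 0.0056)
applied torque τ = (0.0500, -0.0900, 0.0400)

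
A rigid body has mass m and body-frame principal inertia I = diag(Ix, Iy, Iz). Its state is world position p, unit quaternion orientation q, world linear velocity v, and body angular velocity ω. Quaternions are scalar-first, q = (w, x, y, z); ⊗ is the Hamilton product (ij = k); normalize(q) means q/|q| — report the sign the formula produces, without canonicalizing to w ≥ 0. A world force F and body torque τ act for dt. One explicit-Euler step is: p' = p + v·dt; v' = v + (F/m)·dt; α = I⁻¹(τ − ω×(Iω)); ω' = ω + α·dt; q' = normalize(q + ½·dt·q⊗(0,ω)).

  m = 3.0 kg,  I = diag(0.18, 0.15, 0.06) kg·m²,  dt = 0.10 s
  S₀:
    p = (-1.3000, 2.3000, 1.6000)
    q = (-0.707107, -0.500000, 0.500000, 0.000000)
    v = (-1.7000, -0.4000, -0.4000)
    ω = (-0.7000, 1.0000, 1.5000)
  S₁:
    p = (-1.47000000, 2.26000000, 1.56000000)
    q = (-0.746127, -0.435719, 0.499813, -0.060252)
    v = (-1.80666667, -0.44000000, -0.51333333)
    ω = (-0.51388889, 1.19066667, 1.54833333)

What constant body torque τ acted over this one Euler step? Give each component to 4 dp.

ω₁ − ω₀ = (0.18611111, 0.19066667, 0.04833333)
gyro term ω₀×Iω₀ = (-0.1350, -0.1260, 0.0210)
applied torque τ = (0.2000, 0.1600, 0.0500)

τ = (0.2000, 0.1600, 0.0500)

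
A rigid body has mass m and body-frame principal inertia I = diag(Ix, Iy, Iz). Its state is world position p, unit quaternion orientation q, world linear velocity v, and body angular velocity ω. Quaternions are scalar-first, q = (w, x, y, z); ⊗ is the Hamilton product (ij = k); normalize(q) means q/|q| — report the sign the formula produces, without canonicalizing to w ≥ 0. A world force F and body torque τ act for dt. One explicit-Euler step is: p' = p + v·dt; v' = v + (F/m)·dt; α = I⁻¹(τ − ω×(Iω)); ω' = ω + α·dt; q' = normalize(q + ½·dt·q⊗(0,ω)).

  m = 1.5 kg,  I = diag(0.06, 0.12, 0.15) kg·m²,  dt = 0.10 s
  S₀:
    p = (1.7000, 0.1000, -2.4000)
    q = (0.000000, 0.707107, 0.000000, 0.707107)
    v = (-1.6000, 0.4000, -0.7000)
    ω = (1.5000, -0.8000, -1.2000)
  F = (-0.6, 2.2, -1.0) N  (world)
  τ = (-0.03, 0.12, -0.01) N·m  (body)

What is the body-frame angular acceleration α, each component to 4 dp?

gyro term ω×Iω = (0.0288, 0.1620, -0.0720)
angular accel α = (-0.9800, -0.3500, 0.4133)

α = (-0.9800, -0.3500, 0.4133)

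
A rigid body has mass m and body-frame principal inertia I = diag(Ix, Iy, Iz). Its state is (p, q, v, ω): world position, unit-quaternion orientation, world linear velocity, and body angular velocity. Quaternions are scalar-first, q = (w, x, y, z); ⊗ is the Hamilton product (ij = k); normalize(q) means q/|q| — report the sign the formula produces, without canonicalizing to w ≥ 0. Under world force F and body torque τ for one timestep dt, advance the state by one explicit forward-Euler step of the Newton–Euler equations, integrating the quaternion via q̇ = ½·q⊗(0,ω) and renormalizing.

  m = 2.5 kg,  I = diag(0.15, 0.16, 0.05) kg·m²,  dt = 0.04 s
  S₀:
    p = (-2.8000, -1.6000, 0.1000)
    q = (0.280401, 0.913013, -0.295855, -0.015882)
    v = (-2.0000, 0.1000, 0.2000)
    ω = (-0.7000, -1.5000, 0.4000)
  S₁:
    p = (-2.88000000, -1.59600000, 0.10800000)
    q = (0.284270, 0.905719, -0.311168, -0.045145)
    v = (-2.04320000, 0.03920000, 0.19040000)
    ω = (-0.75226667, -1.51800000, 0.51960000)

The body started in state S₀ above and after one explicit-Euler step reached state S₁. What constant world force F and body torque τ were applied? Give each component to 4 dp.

velocity change Δv = (-0.04320000, -0.06080000, -0.00960000)
F = m·Δv/dt = (-2.7000, -3.8000, -0.6000)
ω₁ − ω₀ = (-0.05226667, -0.01800000, 0.11960000)
ω₀×(Iω₀) = (0.0660, -0.0280, 0.0105)
I·α + gyro = (-0.1300, -0.1000, 0.1600)

F = (-2.7000, -3.8000, -0.6000)
τ = (-0.1300, -0.1000, 0.1600)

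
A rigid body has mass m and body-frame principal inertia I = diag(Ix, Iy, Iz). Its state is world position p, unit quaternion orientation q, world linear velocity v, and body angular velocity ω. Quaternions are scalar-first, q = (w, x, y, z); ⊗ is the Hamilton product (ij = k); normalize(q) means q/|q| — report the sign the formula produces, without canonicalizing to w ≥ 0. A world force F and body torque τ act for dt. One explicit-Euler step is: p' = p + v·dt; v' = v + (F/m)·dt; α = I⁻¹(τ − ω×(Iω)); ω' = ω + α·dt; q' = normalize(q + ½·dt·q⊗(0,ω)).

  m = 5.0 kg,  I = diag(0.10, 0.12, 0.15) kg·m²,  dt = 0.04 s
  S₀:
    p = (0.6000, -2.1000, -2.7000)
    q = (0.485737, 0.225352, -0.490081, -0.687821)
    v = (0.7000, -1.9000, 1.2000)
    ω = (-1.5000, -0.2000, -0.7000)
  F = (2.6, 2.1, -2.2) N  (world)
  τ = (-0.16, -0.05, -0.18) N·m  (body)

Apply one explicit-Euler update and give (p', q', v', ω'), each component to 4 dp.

precession coupling ω×(Iω) = (0.0042, -0.0525, 0.0060)
α = I⁻¹(τ − ω×Iω) = (-1.6420, 0.0208, -1.2400)
new body rate ω' = (-1.5657, -0.1992, -0.7496)
2q̇ = q⊗(0,ω) = (-0.2414629, -0.5231130, 1.0923305, -1.1202078)
updated quaternion q' = (0.4806, 0.2148, -0.4680, -0.7098)
a = (0.5200, 0.4200, -0.4400)
p + v·dt = (0.6280, -2.1760, -2.6520)
v + (F/m)dt = (0.7208, -1.8832, 1.1824)

p' = (0.6280, -2.1760, -2.6520)
q' = (0.4806, 0.2148, -0.4680, -0.7098)
v' = (0.7208, -1.8832, 1.1824)
ω' = (-1.5657, -0.1992, -0.7496)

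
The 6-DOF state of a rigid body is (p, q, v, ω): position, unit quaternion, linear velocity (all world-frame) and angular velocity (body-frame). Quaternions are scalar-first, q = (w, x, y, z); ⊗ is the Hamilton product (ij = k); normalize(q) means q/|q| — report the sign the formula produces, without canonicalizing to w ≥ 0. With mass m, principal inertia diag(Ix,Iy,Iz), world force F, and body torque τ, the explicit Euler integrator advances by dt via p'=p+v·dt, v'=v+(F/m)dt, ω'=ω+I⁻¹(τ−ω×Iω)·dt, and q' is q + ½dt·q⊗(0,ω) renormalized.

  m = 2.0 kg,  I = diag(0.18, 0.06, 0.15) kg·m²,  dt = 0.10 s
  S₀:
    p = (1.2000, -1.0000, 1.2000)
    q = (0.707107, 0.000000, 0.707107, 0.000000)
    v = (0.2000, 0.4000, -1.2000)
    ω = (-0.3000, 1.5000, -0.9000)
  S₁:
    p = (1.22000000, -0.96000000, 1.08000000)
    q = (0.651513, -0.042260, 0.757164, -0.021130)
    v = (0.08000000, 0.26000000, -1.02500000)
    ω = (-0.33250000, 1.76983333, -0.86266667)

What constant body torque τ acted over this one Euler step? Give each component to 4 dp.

τ = (-0.1800, 0.1700, 0.1100)

ω₁ − ω₀ = (-0.03250000, 0.26983333, 0.03733333)
ω₀×(Iω₀) = (-0.1215, 0.0081, 0.0540)
τ = I·(Δω/dt) + ω₀×(Iω₀) = (-0.1800, 0.1700, 0.1100)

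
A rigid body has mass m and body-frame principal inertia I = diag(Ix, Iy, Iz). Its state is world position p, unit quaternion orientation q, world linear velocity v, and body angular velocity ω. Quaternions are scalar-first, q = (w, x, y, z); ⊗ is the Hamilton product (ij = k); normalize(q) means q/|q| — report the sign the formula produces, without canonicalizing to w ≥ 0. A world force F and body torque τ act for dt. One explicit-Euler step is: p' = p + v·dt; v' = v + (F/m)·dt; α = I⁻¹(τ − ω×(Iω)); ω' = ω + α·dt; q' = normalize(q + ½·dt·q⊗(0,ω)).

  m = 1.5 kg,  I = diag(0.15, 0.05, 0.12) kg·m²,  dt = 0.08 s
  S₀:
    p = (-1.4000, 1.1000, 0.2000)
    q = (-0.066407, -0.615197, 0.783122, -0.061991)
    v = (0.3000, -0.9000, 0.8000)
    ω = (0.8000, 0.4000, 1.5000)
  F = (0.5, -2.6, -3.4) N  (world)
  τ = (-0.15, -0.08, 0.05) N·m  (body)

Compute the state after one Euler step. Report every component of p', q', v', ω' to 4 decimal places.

p' = (-1.3760, 1.0280, 0.2640)
q' = (-0.0554, -0.5680, 0.8150, -0.1006)
v' = (0.3267, -1.0387, 0.6187)
ω' = (0.6976, 0.2144, 1.5547)

precession coupling ω×(Iω) = (0.0420, 0.0360, -0.0320)
(τ − ω×Iω)/I = (-1.2800, -2.3200, 0.6833)
ω' = ω + α·dt = (0.6976, 0.2144, 1.5547)
q⊗(0,ω) = (0.2718953, 1.1463538, 0.8466399, -0.9721869)
q + ½dt·q⊗(0,ω), renormalized = (-0.0554, -0.5680, 0.8150, -0.1006)
p + v·dt = (-1.3760, 1.0280, 0.2640)
new velocity v' = (0.3267, -1.0387, 0.6187)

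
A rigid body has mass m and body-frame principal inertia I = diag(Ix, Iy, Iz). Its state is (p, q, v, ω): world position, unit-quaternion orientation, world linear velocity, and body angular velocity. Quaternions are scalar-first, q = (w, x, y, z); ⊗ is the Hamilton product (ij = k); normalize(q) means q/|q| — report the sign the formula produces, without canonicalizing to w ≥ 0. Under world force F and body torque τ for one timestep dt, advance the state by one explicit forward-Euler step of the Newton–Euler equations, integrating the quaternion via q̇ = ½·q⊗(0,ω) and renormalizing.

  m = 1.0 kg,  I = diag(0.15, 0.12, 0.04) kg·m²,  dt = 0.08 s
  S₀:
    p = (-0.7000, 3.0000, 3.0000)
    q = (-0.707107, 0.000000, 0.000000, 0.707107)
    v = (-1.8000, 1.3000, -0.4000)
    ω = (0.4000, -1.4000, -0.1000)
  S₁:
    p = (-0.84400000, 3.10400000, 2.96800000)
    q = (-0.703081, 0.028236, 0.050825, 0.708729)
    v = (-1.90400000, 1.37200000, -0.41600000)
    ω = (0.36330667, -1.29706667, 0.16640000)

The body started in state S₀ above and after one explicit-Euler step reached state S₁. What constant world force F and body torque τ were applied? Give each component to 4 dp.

rate change Δω = (-0.03669333, 0.10293333, 0.26640000)
precession coupling = (-0.0112, -0.0044, 0.0168)
τ = I·(Δω/dt) + ω₀×(Iω₀) = (-0.0800, 0.1500, 0.1500)
v₁ − v₀ = (-0.10400000, 0.07200000, -0.01600000)
F = m·Δv/dt = (-1.3000, 0.9000, -0.2000)

F = (-1.3000, 0.9000, -0.2000)
τ = (-0.0800, 0.1500, 0.1500)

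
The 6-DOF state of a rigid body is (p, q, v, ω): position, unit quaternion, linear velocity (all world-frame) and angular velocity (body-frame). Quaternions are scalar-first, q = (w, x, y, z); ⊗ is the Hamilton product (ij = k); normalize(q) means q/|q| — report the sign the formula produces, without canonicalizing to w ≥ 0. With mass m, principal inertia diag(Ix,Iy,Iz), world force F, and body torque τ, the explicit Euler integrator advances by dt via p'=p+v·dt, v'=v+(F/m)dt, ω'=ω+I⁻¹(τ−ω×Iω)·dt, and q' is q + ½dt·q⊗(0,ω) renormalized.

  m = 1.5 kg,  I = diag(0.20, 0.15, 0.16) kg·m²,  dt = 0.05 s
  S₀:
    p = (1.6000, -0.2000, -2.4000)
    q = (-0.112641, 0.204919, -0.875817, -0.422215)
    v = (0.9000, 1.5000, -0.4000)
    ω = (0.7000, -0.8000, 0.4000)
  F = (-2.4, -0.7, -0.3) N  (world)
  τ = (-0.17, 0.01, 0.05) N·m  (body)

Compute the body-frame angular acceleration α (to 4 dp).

precession coupling ω×(Iω) = (-0.0032, 0.0112, 0.0280)
angular accel α = (-0.8340, -0.0080, 0.1375)

α = (-0.8340, -0.0080, 0.1375)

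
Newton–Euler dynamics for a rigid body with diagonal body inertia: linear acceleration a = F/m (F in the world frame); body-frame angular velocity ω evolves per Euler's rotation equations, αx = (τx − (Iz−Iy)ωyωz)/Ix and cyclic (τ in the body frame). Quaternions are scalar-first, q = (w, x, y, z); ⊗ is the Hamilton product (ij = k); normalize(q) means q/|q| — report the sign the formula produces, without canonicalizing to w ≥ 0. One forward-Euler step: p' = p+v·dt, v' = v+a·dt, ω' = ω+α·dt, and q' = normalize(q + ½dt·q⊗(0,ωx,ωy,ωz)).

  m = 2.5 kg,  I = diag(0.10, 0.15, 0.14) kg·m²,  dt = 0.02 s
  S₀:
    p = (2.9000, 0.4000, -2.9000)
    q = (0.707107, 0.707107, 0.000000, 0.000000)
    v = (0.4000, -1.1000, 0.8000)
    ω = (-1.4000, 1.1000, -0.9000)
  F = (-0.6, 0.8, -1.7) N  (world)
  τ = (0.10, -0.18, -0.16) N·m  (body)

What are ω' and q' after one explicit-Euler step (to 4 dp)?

ω×(Iω) gyroscopic = (0.0099, -0.0504, -0.0770)
(τ − ω×Iω)/I = (0.9010, -0.8640, -0.5929)
ω + α·dt = (-1.3820, 1.0827, -0.9119)
Hamilton product q⊗(0,ω) = (0.9899498, -0.9899498, 1.4142140, 0.1414214)
updated quaternion q' = (0.7169, 0.6971, 0.0141, 0.0014)

ω' = (-1.3820, 1.0827, -0.9119)
q' = (0.7169, 0.6971, 0.0141, 0.0014)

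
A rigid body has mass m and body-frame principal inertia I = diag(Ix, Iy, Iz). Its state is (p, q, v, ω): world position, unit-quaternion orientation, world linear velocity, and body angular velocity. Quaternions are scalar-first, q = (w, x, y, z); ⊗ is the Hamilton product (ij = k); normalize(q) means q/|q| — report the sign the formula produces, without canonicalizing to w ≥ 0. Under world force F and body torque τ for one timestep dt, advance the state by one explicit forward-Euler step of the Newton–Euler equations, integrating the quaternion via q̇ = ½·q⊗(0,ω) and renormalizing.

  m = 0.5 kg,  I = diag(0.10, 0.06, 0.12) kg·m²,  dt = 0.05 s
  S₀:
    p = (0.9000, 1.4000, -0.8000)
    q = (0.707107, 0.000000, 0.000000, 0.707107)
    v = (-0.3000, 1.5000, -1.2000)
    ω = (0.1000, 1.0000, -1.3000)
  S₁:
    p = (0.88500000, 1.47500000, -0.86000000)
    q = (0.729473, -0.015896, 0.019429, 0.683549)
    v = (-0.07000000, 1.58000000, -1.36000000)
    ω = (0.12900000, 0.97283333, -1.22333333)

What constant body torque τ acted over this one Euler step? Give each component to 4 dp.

τ = (-0.0200, -0.0300, 0.1800)

ω₁ − ω₀ = (0.02900000, -0.02716667, 0.07666667)
applied torque τ = (-0.0200, -0.0300, 0.1800)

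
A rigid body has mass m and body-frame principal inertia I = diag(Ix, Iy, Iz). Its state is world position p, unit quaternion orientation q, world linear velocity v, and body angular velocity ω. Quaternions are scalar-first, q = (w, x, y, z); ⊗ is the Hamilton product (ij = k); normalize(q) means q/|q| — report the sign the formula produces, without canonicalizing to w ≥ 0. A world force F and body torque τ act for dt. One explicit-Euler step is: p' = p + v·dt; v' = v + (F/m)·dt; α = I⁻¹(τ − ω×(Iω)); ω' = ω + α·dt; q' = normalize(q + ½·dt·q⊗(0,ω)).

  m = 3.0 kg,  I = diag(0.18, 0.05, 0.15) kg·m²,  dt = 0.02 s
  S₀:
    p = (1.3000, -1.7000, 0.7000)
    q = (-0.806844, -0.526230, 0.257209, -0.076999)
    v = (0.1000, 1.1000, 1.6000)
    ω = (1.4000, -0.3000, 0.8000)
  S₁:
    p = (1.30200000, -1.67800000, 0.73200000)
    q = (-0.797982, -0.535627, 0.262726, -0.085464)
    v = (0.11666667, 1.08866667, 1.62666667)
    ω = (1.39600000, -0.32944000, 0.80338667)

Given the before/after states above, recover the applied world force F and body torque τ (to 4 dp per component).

F = (2.5000, -1.7000, 4.0000)
τ = (-0.0600, -0.0400, 0.0800)

velocity change Δv = (0.01666667, -0.01133333, 0.02666667)
F = m·Δv/dt = (2.5000, -1.7000, 4.0000)
rate change Δω = (-0.00400000, -0.02944000, 0.00338667)
I·α + gyro = (-0.0600, -0.0400, 0.0800)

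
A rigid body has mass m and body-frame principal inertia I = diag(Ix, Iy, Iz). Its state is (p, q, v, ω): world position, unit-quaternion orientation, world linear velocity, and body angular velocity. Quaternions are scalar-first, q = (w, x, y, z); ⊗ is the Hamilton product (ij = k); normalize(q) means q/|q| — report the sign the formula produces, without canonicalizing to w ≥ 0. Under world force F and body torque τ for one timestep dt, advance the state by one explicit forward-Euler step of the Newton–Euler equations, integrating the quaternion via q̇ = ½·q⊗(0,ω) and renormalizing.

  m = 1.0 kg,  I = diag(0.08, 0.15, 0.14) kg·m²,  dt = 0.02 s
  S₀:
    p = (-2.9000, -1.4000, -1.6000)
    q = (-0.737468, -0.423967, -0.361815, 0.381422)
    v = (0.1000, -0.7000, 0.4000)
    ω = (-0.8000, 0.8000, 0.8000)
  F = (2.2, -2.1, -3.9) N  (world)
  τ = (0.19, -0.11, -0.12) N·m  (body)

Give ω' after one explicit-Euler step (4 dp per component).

gyro term ω×Iω = (-0.0064, 0.0384, -0.0448)
(τ − ω×Iω)/I = (2.4550, -0.9893, -0.5371)
ω + α·dt = (-0.7509, 0.7802, 0.7893)

ω' = (-0.7509, 0.7802, 0.7893)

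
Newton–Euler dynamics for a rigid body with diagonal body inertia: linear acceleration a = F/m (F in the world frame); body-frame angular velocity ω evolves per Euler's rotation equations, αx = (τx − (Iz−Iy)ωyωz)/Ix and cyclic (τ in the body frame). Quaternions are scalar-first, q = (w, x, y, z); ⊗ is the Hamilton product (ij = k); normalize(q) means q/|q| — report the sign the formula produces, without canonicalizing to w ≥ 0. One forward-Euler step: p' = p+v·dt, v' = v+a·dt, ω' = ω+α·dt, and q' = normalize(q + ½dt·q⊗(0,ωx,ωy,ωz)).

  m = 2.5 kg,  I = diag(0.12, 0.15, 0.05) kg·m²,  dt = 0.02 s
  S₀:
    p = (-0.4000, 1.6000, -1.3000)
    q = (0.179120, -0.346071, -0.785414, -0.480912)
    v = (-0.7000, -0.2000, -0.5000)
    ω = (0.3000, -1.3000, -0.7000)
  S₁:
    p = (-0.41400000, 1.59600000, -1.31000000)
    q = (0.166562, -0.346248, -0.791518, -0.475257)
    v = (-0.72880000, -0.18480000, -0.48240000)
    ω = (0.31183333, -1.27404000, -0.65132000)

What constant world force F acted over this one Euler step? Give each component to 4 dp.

F = (-3.6000, 1.9000, 2.2000)

Δv = v₁−v₀ = (-0.02880000, 0.01520000, 0.01760000)
applied force F = (-3.6000, 1.9000, 2.2000)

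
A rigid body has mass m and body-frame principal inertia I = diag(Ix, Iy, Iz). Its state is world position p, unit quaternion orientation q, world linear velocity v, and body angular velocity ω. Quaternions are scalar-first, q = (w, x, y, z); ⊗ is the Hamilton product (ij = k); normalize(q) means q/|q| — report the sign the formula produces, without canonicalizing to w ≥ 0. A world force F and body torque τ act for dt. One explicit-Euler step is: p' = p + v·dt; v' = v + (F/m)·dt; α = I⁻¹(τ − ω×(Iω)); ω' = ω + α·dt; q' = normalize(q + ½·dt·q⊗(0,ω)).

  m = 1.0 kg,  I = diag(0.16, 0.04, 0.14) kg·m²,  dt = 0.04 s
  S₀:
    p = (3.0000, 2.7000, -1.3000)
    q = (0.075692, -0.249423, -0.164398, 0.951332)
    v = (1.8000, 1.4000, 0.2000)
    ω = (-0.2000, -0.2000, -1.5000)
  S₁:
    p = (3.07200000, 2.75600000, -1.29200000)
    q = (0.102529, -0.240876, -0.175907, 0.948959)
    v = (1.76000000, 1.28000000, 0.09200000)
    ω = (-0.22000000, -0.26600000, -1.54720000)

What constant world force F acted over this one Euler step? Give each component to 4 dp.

F = (-1.0000, -3.0000, -2.7000)

Δv = v₁−v₀ = (-0.04000000, -0.12000000, -0.10800000)
m·(v₁−v₀)/dt = (-1.0000, -3.0000, -2.7000)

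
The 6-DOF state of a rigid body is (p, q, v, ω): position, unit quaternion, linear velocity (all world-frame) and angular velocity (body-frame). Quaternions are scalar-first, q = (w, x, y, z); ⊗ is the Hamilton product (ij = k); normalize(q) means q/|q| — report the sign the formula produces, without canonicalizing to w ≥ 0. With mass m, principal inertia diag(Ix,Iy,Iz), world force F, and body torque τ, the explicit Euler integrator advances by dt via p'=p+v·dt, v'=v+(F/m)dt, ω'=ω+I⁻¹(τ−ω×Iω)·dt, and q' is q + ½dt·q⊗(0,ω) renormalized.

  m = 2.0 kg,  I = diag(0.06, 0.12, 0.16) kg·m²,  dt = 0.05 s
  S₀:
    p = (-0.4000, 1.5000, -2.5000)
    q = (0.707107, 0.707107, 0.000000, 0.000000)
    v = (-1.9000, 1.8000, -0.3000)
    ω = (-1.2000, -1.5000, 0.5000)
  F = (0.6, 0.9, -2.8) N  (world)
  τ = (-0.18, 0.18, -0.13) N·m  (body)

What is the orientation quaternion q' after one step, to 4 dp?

Hamilton product q⊗(0,ω) = (0.8485284, -0.8485284, -1.4142140, -0.7071070)
q' = normalize(q + ½dt·q⊗(0,ω)) = (0.7274, 0.6851, -0.0353, -0.0177)

q' = (0.7274, 0.6851, -0.0353, -0.0177)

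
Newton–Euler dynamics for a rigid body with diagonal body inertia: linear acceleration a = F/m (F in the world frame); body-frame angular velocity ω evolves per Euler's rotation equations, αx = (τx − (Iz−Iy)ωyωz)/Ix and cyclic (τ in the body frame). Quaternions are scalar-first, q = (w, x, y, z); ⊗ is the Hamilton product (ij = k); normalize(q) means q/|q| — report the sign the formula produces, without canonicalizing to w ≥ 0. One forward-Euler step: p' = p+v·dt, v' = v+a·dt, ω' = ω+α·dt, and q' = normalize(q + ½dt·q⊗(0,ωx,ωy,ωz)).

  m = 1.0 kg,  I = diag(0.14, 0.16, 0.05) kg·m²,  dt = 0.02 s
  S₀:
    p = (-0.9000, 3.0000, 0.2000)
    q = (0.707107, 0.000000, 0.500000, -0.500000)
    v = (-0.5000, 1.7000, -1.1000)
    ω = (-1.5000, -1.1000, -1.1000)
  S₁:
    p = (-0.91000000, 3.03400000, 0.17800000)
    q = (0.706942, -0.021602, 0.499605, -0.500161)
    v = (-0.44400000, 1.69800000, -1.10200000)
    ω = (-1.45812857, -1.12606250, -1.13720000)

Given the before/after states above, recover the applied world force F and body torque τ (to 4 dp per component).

F = (2.8000, -0.1000, -0.1000)
τ = (0.1600, -0.0600, -0.0600)

ω₁ − ω₀ = (0.04187143, -0.02606250, -0.03720000)
gyro term ω₀×Iω₀ = (-0.1331, 0.1485, 0.0330)
I·α + gyro = (0.1600, -0.0600, -0.0600)
Δv = v₁−v₀ = (0.05600000, -0.00200000, -0.00200000)
m·(v₁−v₀)/dt = (2.8000, -0.1000, -0.1000)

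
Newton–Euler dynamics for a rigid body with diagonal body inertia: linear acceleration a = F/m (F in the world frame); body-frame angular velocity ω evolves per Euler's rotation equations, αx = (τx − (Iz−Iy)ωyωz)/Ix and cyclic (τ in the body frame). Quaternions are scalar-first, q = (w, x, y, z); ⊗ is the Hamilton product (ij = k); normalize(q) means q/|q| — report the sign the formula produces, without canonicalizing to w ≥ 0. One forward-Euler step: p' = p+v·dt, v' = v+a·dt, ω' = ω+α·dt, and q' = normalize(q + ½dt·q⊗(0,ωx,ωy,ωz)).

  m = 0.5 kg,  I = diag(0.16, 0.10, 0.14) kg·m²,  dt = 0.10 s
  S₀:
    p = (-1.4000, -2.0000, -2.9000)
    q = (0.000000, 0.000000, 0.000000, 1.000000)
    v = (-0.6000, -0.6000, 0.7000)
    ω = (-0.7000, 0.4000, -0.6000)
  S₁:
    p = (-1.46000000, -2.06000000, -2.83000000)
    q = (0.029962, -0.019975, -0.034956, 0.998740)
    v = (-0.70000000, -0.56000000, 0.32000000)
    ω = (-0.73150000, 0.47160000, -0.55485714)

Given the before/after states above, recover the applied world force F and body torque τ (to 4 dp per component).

rate change Δω = (-0.03150000, 0.07160000, 0.04514286)
gyro term ω₀×Iω₀ = (-0.0096, 0.0084, 0.0168)
applied torque τ = (-0.0600, 0.0800, 0.0800)
v₁ − v₀ = (-0.10000000, 0.04000000, -0.38000000)
applied force F = (-0.5000, 0.2000, -1.9000)

F = (-0.5000, 0.2000, -1.9000)
τ = (-0.0600, 0.0800, 0.0800)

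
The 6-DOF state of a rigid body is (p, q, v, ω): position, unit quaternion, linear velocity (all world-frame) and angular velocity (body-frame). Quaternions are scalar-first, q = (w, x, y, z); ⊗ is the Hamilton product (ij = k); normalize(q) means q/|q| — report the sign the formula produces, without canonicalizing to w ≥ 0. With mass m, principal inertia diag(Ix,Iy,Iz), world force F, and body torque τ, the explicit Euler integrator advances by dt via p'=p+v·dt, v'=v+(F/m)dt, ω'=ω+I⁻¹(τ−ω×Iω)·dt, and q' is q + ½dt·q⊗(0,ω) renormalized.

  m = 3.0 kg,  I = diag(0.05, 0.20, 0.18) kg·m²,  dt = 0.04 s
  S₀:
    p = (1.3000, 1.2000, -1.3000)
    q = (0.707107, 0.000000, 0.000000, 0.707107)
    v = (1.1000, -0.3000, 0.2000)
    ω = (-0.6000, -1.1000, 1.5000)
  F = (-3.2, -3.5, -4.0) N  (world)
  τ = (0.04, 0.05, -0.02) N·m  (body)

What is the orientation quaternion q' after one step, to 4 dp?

q' = (0.6854, 0.0071, -0.0240, 0.7278)

Hamilton product q⊗(0,ω) = (-1.0606605, 0.3535535, -1.2020819, 1.0606605)
q + ½dt·q⊗(0,ω), renormalized = (0.6854, 0.0071, -0.0240, 0.7278)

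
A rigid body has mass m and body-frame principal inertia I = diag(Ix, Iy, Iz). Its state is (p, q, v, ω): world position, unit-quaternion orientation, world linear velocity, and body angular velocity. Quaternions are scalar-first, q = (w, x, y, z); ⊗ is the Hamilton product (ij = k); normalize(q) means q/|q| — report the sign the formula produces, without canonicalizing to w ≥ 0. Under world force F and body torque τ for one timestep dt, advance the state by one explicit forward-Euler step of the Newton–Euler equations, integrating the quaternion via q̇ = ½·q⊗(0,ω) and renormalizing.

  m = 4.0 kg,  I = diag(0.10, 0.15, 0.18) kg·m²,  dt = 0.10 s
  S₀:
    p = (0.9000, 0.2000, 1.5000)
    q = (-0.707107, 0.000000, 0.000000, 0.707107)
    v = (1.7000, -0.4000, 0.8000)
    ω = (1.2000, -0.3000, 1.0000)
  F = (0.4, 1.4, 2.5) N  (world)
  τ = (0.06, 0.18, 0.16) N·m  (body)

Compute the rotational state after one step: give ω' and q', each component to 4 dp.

(τ − ω×Iω)/I = (0.6900, 1.8400, 0.9889)
ω' = ω + α·dt = (1.2690, -0.1160, 1.0989)
Hamilton product q⊗(0,ω) = (-0.7071070, -0.6363963, 1.0606605, -0.7071070)
q' = normalize(q + ½dt·q⊗(0,ω)) = (-0.7401, -0.0317, 0.0529, 0.6696)

ω' = (1.2690, -0.1160, 1.0989)
q' = (-0.7401, -0.0317, 0.0529, 0.6696)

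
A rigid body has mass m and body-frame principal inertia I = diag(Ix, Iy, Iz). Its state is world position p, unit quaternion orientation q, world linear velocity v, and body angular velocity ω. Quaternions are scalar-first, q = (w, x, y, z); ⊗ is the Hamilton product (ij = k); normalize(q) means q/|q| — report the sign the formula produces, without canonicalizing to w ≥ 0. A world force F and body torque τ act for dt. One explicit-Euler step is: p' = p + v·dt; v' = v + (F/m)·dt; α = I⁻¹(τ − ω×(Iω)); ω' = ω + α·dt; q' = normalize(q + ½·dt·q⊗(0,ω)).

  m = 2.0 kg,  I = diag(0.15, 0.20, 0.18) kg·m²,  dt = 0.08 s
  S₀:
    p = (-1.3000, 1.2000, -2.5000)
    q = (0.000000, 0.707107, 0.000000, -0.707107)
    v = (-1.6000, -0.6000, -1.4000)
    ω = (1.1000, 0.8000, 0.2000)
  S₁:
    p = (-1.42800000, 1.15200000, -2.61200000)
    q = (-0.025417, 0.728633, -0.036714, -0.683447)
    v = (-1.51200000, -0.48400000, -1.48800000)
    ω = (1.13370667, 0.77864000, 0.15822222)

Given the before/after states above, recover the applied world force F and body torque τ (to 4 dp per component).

F = (2.2000, 2.9000, -2.2000)
τ = (0.0600, -0.0600, -0.0500)

ω₁ − ω₀ = (0.03370667, -0.02136000, -0.04177778)
applied torque τ = (0.0600, -0.0600, -0.0500)
velocity change Δv = (0.08800000, 0.11600000, -0.08800000)
F = m·Δv/dt = (2.2000, 2.9000, -2.2000)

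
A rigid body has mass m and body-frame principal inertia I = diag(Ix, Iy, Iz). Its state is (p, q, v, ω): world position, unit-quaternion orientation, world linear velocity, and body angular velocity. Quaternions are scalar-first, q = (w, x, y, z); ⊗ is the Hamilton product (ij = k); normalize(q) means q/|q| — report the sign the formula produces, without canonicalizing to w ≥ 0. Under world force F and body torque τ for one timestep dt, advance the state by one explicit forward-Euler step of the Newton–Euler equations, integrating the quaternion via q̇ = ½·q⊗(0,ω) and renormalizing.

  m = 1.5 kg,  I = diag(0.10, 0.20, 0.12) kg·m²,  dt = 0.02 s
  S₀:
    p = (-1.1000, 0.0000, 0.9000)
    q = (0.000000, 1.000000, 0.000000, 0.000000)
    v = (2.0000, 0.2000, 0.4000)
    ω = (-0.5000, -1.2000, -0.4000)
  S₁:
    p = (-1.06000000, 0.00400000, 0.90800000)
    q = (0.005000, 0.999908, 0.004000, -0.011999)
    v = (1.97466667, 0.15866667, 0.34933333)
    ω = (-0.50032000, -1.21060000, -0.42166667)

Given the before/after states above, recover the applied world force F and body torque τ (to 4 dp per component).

F = (-1.9000, -3.1000, -3.8000)
τ = (-0.0400, -0.1100, -0.0700)

Δv = v₁−v₀ = (-0.02533333, -0.04133333, -0.05066667)
F = m·Δv/dt = (-1.9000, -3.1000, -3.8000)
rate change Δω = (-0.00032000, -0.01060000, -0.02166667)
applied torque τ = (-0.0400, -0.1100, -0.0700)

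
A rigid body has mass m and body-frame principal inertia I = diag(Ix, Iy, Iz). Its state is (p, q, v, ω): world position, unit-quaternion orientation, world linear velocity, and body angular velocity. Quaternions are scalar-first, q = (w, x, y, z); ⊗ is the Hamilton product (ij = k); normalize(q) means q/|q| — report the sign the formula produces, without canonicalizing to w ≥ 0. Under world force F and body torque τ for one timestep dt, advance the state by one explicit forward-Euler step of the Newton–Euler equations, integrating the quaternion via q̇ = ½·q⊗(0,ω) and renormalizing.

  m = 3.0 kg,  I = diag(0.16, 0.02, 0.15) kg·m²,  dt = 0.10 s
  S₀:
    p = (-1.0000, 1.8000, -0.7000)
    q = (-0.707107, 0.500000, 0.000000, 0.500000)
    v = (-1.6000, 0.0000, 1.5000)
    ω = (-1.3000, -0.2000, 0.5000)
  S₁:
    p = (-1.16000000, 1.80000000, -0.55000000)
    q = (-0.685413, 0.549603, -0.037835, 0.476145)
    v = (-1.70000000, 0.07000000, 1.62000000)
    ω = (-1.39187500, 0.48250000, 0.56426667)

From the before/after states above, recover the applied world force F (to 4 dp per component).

F = (-3.0000, 2.1000, 3.6000)

Δv = v₁−v₀ = (-0.10000000, 0.07000000, 0.12000000)
F = m·Δv/dt = (-3.0000, 2.1000, 3.6000)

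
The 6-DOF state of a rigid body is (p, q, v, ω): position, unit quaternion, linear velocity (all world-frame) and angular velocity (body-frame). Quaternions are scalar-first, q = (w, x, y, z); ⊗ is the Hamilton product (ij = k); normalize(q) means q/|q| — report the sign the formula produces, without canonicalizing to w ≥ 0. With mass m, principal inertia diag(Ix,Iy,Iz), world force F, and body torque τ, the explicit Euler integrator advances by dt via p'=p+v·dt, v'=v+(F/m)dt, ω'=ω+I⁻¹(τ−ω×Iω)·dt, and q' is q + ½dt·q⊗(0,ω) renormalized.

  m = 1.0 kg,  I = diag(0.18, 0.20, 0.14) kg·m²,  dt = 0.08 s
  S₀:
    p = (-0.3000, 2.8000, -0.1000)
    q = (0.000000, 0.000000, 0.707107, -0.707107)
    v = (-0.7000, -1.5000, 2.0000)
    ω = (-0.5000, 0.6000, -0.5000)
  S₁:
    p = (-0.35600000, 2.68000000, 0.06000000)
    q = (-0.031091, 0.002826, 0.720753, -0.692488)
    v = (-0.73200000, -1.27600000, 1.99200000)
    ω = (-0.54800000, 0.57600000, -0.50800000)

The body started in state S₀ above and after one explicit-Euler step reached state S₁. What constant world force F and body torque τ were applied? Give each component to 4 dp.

Δv = v₁−v₀ = (-0.03200000, 0.22400000, -0.00800000)
F = m·Δv/dt = (-0.4000, 2.8000, -0.1000)
rate change Δω = (-0.04800000, -0.02400000, -0.00800000)
ω₀×(Iω₀) = (0.0180, 0.0100, -0.0060)
τ = I·(Δω/dt) + ω₀×(Iω₀) = (-0.0900, -0.0500, -0.0200)

F = (-0.4000, 2.8000, -0.1000)
τ = (-0.0900, -0.0500, -0.0200)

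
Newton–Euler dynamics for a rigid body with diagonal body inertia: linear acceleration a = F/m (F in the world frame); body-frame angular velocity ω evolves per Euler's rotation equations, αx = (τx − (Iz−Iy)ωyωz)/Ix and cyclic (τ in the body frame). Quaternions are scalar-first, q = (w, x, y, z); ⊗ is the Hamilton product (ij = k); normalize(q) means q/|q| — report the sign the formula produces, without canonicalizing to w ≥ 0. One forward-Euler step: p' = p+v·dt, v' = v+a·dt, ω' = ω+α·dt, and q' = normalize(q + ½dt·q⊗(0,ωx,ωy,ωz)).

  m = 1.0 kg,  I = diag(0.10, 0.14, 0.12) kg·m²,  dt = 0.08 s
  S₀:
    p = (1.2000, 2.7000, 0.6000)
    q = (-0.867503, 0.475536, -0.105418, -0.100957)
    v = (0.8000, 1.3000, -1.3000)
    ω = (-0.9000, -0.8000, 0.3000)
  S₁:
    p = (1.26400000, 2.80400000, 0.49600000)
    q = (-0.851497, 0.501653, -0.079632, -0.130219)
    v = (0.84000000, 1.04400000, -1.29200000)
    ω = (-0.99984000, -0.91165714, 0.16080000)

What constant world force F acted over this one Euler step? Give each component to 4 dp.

F = (0.5000, -3.2000, 0.1000)

velocity change Δv = (0.04000000, -0.25600000, 0.00800000)
applied force F = (0.5000, -3.2000, 0.1000)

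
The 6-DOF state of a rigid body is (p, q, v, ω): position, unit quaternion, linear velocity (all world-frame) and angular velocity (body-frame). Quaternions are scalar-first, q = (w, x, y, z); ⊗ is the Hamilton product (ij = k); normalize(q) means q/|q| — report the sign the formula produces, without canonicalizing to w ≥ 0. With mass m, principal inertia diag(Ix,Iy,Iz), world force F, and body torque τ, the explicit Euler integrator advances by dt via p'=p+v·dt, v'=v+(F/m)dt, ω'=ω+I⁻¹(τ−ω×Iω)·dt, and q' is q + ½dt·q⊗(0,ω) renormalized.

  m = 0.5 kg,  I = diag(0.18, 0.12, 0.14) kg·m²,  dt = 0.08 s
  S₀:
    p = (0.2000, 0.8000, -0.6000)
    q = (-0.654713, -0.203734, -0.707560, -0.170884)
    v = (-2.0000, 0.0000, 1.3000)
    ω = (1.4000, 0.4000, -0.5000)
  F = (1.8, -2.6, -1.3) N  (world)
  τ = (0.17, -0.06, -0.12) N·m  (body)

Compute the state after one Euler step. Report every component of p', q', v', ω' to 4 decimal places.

p' = (0.0400, 0.8000, -0.4960)
q' = (-0.6342, -0.2231, -0.7303, -0.1212)
v' = (-1.7120, -0.4160, 1.0920)
ω' = (1.4773, 0.3787, -0.5494)

gyro term ω×Iω = (-0.0040, -0.0280, -0.0336)
(τ − ω×Iω)/I = (0.9667, -0.2667, -0.6171)
new body rate ω' = (1.4773, 0.3787, -0.5494)
Hamilton product q⊗(0,ω) = (0.4828096, -0.4944646, -0.6029898, 1.2364469)
q' = normalize(q + ½dt·q⊗(0,ω)) = (-0.6342, -0.2231, -0.7303, -0.1212)
linear accel F/m = (3.6000, -5.2000, -2.6000)
new position p' = (0.0400, 0.8000, -0.4960)
new velocity v' = (-1.7120, -0.4160, 1.0920)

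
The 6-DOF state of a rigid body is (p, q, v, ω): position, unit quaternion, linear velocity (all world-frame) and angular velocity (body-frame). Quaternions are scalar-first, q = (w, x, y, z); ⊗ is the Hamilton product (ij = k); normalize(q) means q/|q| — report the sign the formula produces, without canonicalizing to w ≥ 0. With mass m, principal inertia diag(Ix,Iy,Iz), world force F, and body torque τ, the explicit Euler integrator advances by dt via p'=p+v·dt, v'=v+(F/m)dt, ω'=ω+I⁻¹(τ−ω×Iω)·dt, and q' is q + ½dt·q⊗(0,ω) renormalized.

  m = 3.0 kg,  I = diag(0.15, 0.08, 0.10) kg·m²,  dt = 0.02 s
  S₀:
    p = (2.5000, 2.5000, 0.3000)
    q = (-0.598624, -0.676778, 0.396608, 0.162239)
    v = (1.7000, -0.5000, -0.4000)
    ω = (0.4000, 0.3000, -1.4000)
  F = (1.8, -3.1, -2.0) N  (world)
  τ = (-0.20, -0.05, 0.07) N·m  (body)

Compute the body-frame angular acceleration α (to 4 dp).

α = (-1.2773, -0.2750, 0.7840)

ω×(Iω) gyroscopic = (-0.0084, -0.0280, -0.0084)
(τ − ω×Iω)/I = (-1.2773, -0.2750, 0.7840)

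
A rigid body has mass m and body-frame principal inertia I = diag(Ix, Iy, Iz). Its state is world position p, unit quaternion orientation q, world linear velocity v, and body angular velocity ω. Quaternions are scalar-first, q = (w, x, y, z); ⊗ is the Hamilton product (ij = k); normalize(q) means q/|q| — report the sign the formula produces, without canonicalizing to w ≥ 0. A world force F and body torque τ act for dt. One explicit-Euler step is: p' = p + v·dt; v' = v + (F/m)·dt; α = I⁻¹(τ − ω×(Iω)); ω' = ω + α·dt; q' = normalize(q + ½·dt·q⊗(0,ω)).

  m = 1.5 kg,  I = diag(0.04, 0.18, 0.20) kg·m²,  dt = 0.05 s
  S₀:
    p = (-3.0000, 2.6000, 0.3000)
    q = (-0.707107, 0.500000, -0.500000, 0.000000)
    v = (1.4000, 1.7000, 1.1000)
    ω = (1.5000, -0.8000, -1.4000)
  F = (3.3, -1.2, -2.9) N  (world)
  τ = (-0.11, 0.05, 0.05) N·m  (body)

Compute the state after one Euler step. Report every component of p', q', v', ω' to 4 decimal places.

(τ − ω×Iω)/I = (-3.3100, -1.5889, 1.0900)
ω' = ω + α·dt = (1.3345, -0.8794, -1.3455)
2q̇ = q⊗(0,ω) = (-1.1500000, -0.3606605, 1.2656856, 1.3399498)
q + ½dt·q⊗(0,ω), renormalized = (-0.7347, 0.4902, -0.4676, 0.0334)
a = (2.2000, -0.8000, -1.9333)
p' = p + v·dt = (-2.9300, 2.6850, 0.3550)
v + (F/m)dt = (1.5100, 1.6600, 1.0033)

p' = (-2.9300, 2.6850, 0.3550)
q' = (-0.7347, 0.4902, -0.4676, 0.0334)
v' = (1.5100, 1.6600, 1.0033)
ω' = (1.3345, -0.8794, -1.3455)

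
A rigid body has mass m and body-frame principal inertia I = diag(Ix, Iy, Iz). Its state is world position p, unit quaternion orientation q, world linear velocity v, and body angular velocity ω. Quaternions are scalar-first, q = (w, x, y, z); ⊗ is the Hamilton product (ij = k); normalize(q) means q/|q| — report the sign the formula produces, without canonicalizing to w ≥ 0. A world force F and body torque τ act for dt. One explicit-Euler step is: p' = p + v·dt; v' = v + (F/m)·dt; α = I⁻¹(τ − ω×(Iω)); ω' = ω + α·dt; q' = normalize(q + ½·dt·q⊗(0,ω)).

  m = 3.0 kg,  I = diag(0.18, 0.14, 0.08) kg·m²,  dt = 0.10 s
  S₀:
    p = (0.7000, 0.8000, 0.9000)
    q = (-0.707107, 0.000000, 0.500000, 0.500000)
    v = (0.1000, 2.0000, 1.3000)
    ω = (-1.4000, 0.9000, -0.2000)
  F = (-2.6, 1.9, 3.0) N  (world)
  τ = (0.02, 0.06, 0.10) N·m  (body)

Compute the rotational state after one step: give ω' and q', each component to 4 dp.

ω' = (-1.3949, 0.9229, -0.1380)
q' = (-0.7221, 0.0219, 0.4317, 0.5402)

precession coupling ω×(Iω) = (0.0108, 0.0280, 0.0504)
α = I⁻¹(τ − ω×Iω) = (0.0511, 0.2286, 0.6200)
new body rate ω' = (-1.3949, 0.9229, -0.1380)
2q̇ = q⊗(0,ω) = (-0.3500000, 0.4399498, -1.3363963, 0.8414214)
updated quaternion q' = (-0.7221, 0.0219, 0.4317, 0.5402)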